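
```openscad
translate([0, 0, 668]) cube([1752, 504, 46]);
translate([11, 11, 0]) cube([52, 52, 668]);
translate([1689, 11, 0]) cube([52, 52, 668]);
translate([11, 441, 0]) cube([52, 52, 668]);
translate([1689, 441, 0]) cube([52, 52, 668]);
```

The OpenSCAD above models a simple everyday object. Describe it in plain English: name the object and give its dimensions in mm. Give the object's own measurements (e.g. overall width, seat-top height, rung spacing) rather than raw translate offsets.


A table: top 1752 mm (x) × 504 mm (y), 46 mm thick, upper face at z = 714 mm, on four 52×52 mm square legs, each inset 11 mm from the nearest pair of top edges from z = 0 to the bottom of the top.


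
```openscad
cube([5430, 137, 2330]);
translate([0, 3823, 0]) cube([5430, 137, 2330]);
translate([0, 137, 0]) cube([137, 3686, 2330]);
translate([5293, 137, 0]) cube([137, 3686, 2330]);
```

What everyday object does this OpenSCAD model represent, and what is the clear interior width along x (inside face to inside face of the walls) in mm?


A house (or room) frame. The interior width is 5156 mm.

Four 2330 mm walls enclosing a rectangle with no floor or roof — a room or house frame. Outside width is 5430 mm and wall thickness is 137 mm, so the interior width is 5430 − 2 × 137 = 5156 mm.


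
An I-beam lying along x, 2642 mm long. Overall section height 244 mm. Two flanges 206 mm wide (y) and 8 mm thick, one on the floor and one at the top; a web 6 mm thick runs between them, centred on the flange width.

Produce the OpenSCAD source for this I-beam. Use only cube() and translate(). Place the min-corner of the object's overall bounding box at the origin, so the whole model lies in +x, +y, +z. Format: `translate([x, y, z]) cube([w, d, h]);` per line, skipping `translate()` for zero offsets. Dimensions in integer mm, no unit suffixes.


cube([2642, 206, 8]);
translate([0, 100, 8]) cube([2642, 6, 228]);
translate([0, 0, 236]) cube([2642, 206, 8]);


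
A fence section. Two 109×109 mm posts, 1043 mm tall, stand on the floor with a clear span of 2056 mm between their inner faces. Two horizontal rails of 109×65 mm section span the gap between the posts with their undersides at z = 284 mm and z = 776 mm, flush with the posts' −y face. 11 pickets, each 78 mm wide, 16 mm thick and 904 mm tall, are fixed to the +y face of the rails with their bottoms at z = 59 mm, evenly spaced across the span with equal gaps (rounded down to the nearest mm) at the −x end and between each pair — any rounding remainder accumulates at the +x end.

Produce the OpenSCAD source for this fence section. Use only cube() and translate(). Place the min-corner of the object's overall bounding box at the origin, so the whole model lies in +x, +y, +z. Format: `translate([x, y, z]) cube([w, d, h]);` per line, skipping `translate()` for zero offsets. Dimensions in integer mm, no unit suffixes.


cube([109, 109, 1043]);
translate([2165, 0, 0]) cube([109, 109, 1043]);
translate([109, 0, 284]) cube([2056, 109, 65]);
translate([109, 0, 776]) cube([2056, 109, 65]);
translate([208, 109, 59]) cube([78, 16, 904]);
translate([385, 109, 59]) cube([78, 16, 904]);
translate([562, 109, 59]) cube([78, 16, 904]);
translate([739, 109, 59]) cube([78, 16, 904]);
translate([916, 109, 59]) cube([78, 16, 904]);
translate([1093, 109, 59]) cube([78, 16, 904]);
translate([1270, 109, 59]) cube([78, 16, 904]);
translate([1447, 109, 59]) cube([78, 16, 904]);
translate([1624, 109, 59]) cube([78, 16, 904]);
translate([1801, 109, 59]) cube([78, 16, 904]);
translate([1978, 109, 59]) cube([78, 16, 904]);


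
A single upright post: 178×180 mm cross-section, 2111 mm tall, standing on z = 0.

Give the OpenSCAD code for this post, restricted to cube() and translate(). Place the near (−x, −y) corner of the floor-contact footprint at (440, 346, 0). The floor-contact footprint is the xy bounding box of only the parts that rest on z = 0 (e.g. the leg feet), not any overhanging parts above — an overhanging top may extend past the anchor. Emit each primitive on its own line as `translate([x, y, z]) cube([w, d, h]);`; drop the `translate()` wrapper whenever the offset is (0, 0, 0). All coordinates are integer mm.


translate([440, 346, 0]) cube([178, 180, 2111]);


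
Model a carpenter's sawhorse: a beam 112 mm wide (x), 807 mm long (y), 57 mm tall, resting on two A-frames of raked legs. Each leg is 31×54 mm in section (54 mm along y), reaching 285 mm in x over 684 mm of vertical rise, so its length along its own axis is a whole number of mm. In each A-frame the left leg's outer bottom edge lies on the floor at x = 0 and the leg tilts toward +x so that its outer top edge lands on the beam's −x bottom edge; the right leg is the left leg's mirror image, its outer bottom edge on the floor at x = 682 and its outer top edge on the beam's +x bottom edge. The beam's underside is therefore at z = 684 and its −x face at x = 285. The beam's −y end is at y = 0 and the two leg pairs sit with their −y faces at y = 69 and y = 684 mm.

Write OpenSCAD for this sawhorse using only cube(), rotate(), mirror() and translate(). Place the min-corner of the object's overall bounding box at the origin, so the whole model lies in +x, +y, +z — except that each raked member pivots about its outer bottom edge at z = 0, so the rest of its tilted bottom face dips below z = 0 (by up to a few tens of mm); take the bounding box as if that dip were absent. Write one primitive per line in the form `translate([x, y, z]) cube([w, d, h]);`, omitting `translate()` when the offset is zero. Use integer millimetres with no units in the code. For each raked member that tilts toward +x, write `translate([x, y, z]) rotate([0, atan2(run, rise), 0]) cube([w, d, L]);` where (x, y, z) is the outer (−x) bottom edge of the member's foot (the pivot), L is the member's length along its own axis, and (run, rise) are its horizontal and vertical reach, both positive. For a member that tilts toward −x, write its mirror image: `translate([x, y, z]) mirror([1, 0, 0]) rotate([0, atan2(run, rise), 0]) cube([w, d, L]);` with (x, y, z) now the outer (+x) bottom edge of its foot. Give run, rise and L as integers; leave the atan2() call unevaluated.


translate([285, 0, 684]) cube([112, 807, 57]);
translate([0, 69, 0]) rotate([0, atan2(285, 684), 0]) cube([31, 54, 741]);
translate([682, 69, 0]) mirror([1, 0, 0]) rotate([0, atan2(285, 684), 0]) cube([31, 54, 741]);
translate([0, 684, 0]) rotate([0, atan2(285, 684), 0]) cube([31, 54, 741]);
translate([682, 684, 0]) mirror([1, 0, 0]) rotate([0, atan2(285, 684), 0]) cube([31, 54, 741]);


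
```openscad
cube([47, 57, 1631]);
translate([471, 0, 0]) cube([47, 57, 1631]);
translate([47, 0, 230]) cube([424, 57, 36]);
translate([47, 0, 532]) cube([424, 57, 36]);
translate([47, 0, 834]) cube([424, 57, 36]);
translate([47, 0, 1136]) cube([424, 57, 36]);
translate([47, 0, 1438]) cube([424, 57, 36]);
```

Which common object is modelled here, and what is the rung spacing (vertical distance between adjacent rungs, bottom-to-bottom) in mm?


A ladder. The rung spacing is 302 mm.

Two tall 47×57 posts with 5 short bars between them — a ladder. Adjacent rungs sit at z = 230 and z = 532, so the spacing is 532 − 230 = 302 mm.


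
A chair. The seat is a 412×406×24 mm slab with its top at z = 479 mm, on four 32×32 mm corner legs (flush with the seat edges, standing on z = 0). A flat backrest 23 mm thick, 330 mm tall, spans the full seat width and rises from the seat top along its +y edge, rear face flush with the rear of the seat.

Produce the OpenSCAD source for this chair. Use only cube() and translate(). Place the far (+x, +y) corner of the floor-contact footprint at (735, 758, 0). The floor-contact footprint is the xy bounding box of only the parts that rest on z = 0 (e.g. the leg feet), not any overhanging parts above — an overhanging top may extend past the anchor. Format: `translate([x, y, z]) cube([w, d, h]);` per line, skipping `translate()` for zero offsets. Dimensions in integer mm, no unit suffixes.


translate([323, 352, 455]) cube([412, 406, 24]);
translate([323, 352, 0]) cube([32, 32, 455]);
translate([703, 352, 0]) cube([32, 32, 455]);
translate([323, 726, 0]) cube([32, 32, 455]);
translate([703, 726, 0]) cube([32, 32, 455]);
translate([323, 735, 479]) cube([412, 23, 330]);


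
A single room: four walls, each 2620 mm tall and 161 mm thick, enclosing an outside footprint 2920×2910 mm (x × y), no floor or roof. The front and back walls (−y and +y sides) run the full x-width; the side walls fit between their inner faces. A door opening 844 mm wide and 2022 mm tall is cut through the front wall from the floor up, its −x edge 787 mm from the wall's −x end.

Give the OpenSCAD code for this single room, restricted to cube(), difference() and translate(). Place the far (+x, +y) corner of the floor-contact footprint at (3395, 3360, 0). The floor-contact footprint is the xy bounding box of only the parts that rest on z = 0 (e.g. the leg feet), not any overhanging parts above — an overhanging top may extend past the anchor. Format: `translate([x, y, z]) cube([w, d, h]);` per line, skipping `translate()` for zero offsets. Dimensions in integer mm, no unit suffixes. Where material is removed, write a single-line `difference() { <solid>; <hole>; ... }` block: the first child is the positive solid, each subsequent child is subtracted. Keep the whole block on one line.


difference() { translate([475, 450, 0]) cube([2920, 161, 2620]); translate([1262, 450, 0]) cube([844, 161, 2022]); }
translate([475, 3199, 0]) cube([2920, 161, 2620]);
translate([475, 611, 0]) cube([161, 2588, 2620]);
translate([3234, 611, 0]) cube([161, 2588, 2620]);


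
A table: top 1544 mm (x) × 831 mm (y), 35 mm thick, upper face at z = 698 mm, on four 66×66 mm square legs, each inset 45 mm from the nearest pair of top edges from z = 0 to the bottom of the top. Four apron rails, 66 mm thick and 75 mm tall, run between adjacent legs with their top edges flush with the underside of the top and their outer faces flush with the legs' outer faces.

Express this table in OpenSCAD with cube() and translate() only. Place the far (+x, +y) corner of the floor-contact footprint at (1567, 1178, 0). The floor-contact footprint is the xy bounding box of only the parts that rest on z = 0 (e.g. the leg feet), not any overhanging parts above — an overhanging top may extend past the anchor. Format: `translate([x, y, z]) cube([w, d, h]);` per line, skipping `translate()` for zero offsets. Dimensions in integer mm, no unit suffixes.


// leg_h = 698 - 35 = 663
// apron z = 663 - 75 = 588
translate([68, 392, 663]) cube([1544, 831, 35]);
translate([113, 437, 0]) cube([66, 66, 663]);
translate([1501, 437, 0]) cube([66, 66, 663]);
translate([113, 1112, 0]) cube([66, 66, 663]);
translate([1501, 1112, 0]) cube([66, 66, 663]);
translate([179, 437, 588]) cube([1322, 66, 75]);
translate([179, 1112, 588]) cube([1322, 66, 75]);
translate([113, 503, 588]) cube([66, 609, 75]);
translate([1501, 503, 588]) cube([66, 609, 75]);


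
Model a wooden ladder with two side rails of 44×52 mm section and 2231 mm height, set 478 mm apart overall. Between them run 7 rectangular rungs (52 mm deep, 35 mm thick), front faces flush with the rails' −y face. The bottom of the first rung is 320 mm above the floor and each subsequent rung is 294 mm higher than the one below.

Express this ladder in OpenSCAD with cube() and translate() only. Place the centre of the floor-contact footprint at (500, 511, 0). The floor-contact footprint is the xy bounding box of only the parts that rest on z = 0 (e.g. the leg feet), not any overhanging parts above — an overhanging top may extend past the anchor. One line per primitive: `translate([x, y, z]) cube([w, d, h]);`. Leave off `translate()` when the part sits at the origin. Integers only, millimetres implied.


translate([261, 485, 0]) cube([44, 52, 2231]);
translate([695, 485, 0]) cube([44, 52, 2231]);
translate([305, 485, 320]) cube([390, 52, 35]);
translate([305, 485, 614]) cube([390, 52, 35]);
translate([305, 485, 908]) cube([390, 52, 35]);
translate([305, 485, 1202]) cube([390, 52, 35]);
translate([305, 485, 1496]) cube([390, 52, 35]);
translate([305, 485, 1790]) cube([390, 52, 35]);
translate([305, 485, 2084]) cube([390, 52, 35]);


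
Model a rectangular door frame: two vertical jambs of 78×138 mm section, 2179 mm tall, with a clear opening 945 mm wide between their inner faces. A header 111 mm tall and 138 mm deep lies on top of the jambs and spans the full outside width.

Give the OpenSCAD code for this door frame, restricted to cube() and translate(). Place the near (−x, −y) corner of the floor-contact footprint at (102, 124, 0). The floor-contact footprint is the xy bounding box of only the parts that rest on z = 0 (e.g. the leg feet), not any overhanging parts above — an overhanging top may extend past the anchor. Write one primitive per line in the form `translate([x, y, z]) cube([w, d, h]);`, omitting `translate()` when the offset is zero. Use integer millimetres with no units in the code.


translate([102, 124, 0]) cube([78, 138, 2179]);
translate([1125, 124, 0]) cube([78, 138, 2179]);
translate([102, 124, 2179]) cube([1101, 138, 111]);


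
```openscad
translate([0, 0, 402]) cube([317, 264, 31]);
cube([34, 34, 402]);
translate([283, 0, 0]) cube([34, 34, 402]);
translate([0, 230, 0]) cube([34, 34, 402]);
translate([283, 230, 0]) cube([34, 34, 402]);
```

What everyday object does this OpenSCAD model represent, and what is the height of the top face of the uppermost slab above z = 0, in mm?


A stool. The seat height is 433 mm.

A 317×264×31 slab at z = 402 on four corner posts — a stool. The seat top is 402 + 31 = 433 mm.


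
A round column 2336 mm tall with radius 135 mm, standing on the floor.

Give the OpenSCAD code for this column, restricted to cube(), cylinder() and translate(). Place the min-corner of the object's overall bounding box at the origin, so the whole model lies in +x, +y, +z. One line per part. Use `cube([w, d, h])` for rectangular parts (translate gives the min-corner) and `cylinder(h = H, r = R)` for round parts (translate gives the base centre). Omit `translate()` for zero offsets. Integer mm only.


translate([135, 135, 0]) cylinder(h = 2336, r = 135);


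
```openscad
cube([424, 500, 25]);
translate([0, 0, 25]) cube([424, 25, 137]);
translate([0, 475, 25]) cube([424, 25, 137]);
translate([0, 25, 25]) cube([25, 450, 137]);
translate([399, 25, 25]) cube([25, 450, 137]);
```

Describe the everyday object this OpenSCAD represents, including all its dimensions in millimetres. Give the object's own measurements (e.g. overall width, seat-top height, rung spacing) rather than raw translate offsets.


An open-topped rectangular box: outside dimensions 424×500×162 mm, with a uniform wall and base thickness of 25 mm. The base is a full 424×500 slab on the floor; four walls sit on top of the base. The front and back walls (the −y and +y sides) span the full width; the two side walls fit between them.


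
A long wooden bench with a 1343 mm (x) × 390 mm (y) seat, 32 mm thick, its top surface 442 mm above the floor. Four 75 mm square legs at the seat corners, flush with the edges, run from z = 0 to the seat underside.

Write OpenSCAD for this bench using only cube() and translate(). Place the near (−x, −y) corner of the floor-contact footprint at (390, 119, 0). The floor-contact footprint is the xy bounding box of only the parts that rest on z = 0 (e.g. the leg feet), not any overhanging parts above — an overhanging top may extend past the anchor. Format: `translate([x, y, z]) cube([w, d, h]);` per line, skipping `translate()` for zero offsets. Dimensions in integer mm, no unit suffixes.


translate([390, 119, 410]) cube([1343, 390, 32]);
translate([390, 119, 0]) cube([75, 75, 410]);
translate([390, 434, 0]) cube([75, 75, 410]);
translate([1658, 119, 0]) cube([75, 75, 410]);
translate([1658, 434, 0]) cube([75, 75, 410]);


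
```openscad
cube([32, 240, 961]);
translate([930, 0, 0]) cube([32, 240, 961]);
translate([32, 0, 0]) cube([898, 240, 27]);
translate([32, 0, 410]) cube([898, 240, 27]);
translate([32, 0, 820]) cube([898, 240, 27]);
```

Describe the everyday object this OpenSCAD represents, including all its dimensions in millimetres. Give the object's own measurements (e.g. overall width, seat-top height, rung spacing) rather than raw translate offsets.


An open bookshelf. Two side panels, each 32 mm thick, 240 mm deep and 961 mm tall, stand 962 mm apart (outside-to-outside). Between them sit 3 shelves, each 27 mm thick and 240 mm deep, spanning the full gap between the sides. The bottom shelf rests on the floor (its underside at z = 0) and the clear gap between one shelf's top and the next shelf's underside is 383 mm.


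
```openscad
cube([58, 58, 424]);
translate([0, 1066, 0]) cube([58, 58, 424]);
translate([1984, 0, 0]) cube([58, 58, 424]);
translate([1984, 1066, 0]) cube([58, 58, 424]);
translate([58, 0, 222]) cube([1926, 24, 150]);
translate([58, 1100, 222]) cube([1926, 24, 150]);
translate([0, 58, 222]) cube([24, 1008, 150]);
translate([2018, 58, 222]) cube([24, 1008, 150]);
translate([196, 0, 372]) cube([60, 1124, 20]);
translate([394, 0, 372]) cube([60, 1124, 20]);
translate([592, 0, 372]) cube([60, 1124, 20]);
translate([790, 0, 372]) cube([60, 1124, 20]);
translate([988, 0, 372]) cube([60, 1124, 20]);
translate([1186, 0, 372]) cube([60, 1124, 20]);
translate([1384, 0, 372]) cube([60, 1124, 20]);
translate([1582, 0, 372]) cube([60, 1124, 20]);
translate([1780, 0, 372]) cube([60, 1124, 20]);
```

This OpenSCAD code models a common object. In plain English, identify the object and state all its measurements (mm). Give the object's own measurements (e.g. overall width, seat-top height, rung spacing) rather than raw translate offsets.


A bed frame 2042 mm long (x) by 1124 mm wide (y). Four 58×58 mm corner posts, 424 mm tall, at the corners of the footprint. Four rails of 24 mm thickness and 150 mm height run between adjacent posts with their undersides at z = 222 mm, their outer faces flush with the outside of the frame (the two x-running rails run between the posts' inner faces; the two y-running rails run between the posts' inner faces). 9 slats, each 60 mm wide (x) and 20 mm thick, lie across the top of the two x-running rails, running the full 1124 mm width of the frame in y; along x they sit between the end posts with a 138 mm gap after the −x posts and between neighbouring slats, leaving 144 mm before the +x posts.


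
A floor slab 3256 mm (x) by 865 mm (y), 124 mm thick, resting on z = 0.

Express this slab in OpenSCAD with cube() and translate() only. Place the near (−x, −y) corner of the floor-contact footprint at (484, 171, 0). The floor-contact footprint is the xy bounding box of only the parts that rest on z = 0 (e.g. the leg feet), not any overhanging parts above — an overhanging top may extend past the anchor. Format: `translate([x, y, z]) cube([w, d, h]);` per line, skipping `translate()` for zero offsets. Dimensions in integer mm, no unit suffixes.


translate([484, 171, 0]) cube([3256, 865, 124]);


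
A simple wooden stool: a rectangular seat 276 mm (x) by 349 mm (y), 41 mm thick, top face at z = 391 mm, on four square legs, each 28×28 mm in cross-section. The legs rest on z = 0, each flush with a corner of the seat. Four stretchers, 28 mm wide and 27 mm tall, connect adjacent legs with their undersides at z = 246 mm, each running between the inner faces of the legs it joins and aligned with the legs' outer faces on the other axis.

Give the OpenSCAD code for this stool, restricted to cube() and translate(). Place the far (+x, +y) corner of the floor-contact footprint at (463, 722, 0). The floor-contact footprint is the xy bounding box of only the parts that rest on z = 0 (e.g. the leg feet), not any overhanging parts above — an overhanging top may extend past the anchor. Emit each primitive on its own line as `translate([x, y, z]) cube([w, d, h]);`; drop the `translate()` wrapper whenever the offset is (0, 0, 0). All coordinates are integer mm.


translate([187, 373, 350]) cube([276, 349, 41]);
translate([187, 373, 0]) cube([28, 28, 350]);
translate([435, 373, 0]) cube([28, 28, 350]);
translate([187, 694, 0]) cube([28, 28, 350]);
translate([435, 694, 0]) cube([28, 28, 350]);
translate([215, 373, 246]) cube([220, 28, 27]);
translate([215, 694, 246]) cube([220, 28, 27]);
translate([187, 401, 246]) cube([28, 293, 27]);
translate([435, 401, 246]) cube([28, 293, 27]);


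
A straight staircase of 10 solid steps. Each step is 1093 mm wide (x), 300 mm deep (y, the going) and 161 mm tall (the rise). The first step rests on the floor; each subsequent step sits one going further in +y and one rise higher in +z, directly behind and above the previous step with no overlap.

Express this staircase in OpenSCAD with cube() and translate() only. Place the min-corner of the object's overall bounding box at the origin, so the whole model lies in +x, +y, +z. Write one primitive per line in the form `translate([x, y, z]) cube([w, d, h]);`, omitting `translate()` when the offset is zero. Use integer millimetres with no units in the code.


cube([1093, 300, 161]);
translate([0, 300, 161]) cube([1093, 300, 161]);
translate([0, 600, 322]) cube([1093, 300, 161]);
translate([0, 900, 483]) cube([1093, 300, 161]);
translate([0, 1200, 644]) cube([1093, 300, 161]);
translate([0, 1500, 805]) cube([1093, 300, 161]);
translate([0, 1800, 966]) cube([1093, 300, 161]);
translate([0, 2100, 1127]) cube([1093, 300, 161]);
translate([0, 2400, 1288]) cube([1093, 300, 161]);
translate([0, 2700, 1449]) cube([1093, 300, 161]);


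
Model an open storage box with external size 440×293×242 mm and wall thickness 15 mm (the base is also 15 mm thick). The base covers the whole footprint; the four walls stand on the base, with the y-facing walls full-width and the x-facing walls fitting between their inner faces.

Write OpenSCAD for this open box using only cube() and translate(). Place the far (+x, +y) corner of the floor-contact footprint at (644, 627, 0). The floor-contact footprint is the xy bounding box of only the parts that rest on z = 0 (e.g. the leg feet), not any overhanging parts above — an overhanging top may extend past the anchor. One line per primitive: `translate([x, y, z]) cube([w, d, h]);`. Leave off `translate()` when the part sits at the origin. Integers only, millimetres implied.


translate([204, 334, 0]) cube([440, 293, 15]);
translate([204, 334, 15]) cube([440, 15, 227]);
translate([204, 612, 15]) cube([440, 15, 227]);
translate([204, 349, 15]) cube([15, 263, 227]);
translate([629, 349, 15]) cube([15, 263, 227]);


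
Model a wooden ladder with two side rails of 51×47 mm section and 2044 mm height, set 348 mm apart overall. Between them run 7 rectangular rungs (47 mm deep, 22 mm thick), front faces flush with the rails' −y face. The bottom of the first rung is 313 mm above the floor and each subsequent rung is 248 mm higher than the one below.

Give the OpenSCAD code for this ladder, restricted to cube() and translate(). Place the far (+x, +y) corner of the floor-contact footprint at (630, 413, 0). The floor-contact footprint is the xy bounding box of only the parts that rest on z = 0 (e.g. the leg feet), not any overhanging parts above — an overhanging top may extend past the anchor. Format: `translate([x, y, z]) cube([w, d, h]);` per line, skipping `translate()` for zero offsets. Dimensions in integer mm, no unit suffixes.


translate([282, 366, 0]) cube([51, 47, 2044]);
translate([579, 366, 0]) cube([51, 47, 2044]);
translate([333, 366, 313]) cube([246, 47, 22]);
translate([333, 366, 561]) cube([246, 47, 22]);
translate([333, 366, 809]) cube([246, 47, 22]);
translate([333, 366, 1057]) cube([246, 47, 22]);
translate([333, 366, 1305]) cube([246, 47, 22]);
translate([333, 366, 1553]) cube([246, 47, 22]);
translate([333, 366, 1801]) cube([246, 47, 22]);


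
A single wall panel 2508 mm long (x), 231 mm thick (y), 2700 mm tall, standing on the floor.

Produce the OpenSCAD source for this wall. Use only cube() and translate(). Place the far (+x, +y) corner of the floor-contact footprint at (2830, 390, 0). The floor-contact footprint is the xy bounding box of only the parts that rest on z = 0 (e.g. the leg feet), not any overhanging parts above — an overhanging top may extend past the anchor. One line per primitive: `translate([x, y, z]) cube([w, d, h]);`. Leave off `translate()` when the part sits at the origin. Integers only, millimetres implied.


translate([322, 159, 0]) cube([2508, 231, 2700]);


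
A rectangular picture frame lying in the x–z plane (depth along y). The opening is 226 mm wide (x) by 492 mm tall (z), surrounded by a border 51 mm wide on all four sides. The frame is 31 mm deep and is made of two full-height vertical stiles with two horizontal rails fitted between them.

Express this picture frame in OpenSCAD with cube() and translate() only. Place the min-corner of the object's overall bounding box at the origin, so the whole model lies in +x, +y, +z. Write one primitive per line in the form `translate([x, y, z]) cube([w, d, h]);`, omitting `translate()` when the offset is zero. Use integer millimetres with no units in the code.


cube([51, 31, 594]);
translate([277, 0, 0]) cube([51, 31, 594]);
translate([51, 0, 0]) cube([226, 31, 51]);
translate([51, 0, 543]) cube([226, 31, 51]);


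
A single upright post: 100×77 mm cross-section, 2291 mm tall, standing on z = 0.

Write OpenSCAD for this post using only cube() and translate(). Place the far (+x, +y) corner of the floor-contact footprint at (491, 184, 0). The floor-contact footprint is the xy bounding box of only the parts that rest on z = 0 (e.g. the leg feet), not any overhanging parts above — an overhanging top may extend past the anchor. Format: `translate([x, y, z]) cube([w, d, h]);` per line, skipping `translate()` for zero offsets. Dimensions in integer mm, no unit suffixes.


translate([391, 107, 0]) cube([100, 77, 2291]);


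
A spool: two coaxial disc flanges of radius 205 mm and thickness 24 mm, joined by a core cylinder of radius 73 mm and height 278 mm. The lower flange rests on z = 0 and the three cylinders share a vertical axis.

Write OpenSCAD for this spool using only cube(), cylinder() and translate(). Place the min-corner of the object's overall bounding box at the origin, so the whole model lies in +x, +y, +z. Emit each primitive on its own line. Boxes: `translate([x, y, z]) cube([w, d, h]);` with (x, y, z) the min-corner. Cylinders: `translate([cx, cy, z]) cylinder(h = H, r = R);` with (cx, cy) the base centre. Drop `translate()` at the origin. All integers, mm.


translate([205, 205, 0]) cylinder(h = 24, r = 205);
translate([205, 205, 24]) cylinder(h = 278, r = 73);
translate([205, 205, 302]) cylinder(h = 24, r = 205);


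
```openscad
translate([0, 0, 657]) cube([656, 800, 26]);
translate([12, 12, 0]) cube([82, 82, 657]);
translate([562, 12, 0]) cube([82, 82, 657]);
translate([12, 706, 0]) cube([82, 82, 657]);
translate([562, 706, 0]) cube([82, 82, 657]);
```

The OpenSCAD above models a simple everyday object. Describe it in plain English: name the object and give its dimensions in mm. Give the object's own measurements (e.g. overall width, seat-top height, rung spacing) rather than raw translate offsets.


A rectangular dining table. The top is 656×800×26 mm with its upper surface at z = 683 mm. It stands on four 82×82 mm square legs, each inset 12 mm from the nearest pair of top edges, running from the floor to the underside of the top.


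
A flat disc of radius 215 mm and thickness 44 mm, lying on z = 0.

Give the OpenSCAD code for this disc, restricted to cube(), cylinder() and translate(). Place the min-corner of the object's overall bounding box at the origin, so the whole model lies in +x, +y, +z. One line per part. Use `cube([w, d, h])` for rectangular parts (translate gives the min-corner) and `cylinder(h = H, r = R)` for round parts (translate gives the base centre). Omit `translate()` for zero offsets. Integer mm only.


translate([215, 215, 0]) cylinder(h = 44, r = 215);


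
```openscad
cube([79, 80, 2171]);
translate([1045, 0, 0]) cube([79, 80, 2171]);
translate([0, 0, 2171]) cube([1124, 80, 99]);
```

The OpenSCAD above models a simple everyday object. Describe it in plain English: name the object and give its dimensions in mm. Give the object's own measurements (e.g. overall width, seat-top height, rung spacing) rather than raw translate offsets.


A door frame. The clear opening is 966 mm wide and 2171 mm high. Two 79 mm wide jambs, 80 mm deep, stand either side of the opening from the floor to the top of the opening. A 99 mm thick head sits across the top of both jambs, spanning the full outside width of the frame.


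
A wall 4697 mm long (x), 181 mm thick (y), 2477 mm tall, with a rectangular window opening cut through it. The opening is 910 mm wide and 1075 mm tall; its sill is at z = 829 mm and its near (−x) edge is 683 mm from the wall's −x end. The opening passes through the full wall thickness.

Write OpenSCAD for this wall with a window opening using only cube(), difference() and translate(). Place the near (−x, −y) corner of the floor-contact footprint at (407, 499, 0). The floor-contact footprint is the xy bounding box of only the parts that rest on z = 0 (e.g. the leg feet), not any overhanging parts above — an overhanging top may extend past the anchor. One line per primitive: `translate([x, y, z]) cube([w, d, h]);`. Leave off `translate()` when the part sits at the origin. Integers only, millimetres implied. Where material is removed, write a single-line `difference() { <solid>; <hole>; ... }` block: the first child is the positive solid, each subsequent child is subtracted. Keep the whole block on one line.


difference() { translate([407, 499, 0]) cube([4697, 181, 2477]); translate([1090, 499, 829]) cube([910, 181, 1075]); }


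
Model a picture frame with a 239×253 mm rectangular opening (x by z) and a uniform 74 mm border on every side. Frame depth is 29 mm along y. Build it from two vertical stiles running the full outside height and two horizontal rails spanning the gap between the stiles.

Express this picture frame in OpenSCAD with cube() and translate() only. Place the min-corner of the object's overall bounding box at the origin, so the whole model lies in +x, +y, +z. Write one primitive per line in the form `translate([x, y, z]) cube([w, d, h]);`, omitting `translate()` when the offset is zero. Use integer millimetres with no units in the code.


cube([74, 29, 401]);
translate([313, 0, 0]) cube([74, 29, 401]);
translate([74, 0, 0]) cube([239, 29, 74]);
translate([74, 0, 327]) cube([239, 29, 74]);


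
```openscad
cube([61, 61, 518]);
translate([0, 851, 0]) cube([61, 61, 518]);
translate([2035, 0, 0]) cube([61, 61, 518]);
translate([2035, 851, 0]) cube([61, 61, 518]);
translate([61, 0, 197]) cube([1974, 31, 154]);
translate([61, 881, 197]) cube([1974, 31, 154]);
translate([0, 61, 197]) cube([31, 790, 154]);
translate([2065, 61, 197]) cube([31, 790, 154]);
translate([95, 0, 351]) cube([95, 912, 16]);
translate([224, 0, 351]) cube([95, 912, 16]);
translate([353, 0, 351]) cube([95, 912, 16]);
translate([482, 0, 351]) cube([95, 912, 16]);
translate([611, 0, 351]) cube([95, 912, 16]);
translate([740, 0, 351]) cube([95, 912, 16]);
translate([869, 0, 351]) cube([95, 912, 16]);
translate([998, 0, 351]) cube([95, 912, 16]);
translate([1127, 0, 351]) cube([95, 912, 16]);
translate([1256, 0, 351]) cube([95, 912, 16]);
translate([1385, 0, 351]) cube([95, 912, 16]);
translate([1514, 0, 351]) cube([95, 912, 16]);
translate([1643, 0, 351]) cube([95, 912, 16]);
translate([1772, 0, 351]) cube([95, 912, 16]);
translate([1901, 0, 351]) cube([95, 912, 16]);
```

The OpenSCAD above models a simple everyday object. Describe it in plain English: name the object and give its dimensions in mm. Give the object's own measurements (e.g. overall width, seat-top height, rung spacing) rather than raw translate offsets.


A bed frame 2096 mm long (x) by 912 mm wide (y). Four 61×61 mm corner posts, 518 mm tall, at the corners of the footprint. Four rails of 31 mm thickness and 154 mm height run between adjacent posts with their undersides at z = 197 mm, their outer faces flush with the outside of the frame (the two x-running rails run between the posts' inner faces; the two y-running rails run between the posts' inner faces). 15 slats, each 95 mm wide (x) and 16 mm thick, lie across the top of the two x-running rails, running the full 912 mm width of the frame in y; along x they sit between the end posts with a 34 mm gap after the −x posts and between neighbouring slats, leaving 39 mm before the +x posts.


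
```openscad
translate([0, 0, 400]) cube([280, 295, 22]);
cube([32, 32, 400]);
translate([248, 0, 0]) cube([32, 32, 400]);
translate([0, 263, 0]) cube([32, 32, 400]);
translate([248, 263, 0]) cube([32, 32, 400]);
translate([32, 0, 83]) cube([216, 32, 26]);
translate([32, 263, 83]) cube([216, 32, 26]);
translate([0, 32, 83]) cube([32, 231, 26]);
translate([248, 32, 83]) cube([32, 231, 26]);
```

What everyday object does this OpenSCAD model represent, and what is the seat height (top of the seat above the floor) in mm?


A stool. The seat height is 422 mm.

A 280×295×22 slab at z = 400 on four corner posts — a stool. The seat top is 400 + 22 = 422 mm.


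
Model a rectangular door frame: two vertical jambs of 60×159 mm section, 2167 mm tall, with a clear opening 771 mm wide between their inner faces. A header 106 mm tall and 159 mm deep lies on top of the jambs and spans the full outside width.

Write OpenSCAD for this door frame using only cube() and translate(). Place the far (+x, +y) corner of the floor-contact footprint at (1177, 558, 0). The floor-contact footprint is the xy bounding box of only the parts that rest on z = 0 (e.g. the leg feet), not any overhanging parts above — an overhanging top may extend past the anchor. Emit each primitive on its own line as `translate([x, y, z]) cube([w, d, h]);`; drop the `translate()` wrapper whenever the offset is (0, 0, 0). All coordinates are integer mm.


translate([286, 399, 0]) cube([60, 159, 2167]);
translate([1117, 399, 0]) cube([60, 159, 2167]);
translate([286, 399, 2167]) cube([891, 159, 106]);


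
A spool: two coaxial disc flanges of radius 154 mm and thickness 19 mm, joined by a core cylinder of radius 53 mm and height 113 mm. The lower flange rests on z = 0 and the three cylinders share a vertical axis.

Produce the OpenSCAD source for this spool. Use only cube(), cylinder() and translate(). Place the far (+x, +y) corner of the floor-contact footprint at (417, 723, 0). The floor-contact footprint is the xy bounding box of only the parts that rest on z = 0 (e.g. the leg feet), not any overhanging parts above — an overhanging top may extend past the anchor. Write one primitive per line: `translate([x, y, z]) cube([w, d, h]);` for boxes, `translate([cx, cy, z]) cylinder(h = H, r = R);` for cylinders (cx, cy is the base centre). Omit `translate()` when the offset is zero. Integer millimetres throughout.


translate([263, 569, 0]) cylinder(h = 19, r = 154);
translate([263, 569, 19]) cylinder(h = 113, r = 53);
translate([263, 569, 132]) cylinder(h = 19, r = 154);


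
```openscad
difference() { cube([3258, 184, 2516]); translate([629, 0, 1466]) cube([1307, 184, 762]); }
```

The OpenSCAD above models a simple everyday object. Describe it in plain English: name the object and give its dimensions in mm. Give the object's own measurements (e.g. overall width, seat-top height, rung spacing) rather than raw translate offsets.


A wall 3258 mm long (x), 184 mm thick (y), 2516 mm tall, with a rectangular window opening cut through it. The opening is 1307 mm wide and 762 mm tall; its sill is at z = 1466 mm and its near (−x) edge is 629 mm from the wall's −x end. The opening passes through the full wall thickness.


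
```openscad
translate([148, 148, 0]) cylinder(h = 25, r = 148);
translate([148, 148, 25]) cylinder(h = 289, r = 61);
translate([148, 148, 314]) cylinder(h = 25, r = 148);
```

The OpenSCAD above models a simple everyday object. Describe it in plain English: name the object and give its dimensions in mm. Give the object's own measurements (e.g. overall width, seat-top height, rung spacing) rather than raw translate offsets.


A spool: two coaxial disc flanges of radius 148 mm and thickness 25 mm, joined by a core cylinder of radius 61 mm and height 289 mm. The lower flange rests on z = 0 and the three cylinders share a vertical axis.


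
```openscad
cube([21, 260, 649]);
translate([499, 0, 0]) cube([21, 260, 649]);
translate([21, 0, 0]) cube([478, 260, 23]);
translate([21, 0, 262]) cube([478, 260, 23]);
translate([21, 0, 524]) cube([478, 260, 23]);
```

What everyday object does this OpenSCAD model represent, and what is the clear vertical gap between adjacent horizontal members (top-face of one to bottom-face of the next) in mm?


A bookshelf. The clear shelf gap is 239 mm.

Two tall side panels with 3 horizontal boards between them — a bookshelf. The first two shelf undersides are at z = 0 and z = 262; with shelf thickness 23, the clear gap is 262 − 0 − 23 = 239 mm.


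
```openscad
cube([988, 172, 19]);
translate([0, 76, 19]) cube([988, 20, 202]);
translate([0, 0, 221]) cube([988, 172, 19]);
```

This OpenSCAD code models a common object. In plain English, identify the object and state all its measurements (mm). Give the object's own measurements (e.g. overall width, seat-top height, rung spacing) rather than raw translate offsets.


An I-beam lying along x, 988 mm long. Overall section height 240 mm. Two flanges 172 mm wide (y) and 19 mm thick, one on the floor and one at the top; a web 20 mm thick runs between them, centred on the flange width.


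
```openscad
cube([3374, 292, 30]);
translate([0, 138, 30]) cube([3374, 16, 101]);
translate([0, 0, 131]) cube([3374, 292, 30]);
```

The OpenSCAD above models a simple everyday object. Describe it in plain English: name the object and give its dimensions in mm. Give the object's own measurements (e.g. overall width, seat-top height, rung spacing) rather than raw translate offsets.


An I-beam lying along x, 3374 mm long. Overall section height 161 mm. Two flanges 292 mm wide (y) and 30 mm thick, one on the floor and one at the top; a web 16 mm thick runs between them, centred on the flange width.


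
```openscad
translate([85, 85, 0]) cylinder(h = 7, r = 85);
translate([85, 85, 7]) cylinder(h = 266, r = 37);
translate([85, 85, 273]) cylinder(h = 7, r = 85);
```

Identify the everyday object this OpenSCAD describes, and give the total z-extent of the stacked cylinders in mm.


A spool. The overall height is 280 mm.

Three coaxial cylinders, large–small–large — a spool. Two 7 mm flanges and a 266 mm core give 7 + 266 + 7 = 280 mm.


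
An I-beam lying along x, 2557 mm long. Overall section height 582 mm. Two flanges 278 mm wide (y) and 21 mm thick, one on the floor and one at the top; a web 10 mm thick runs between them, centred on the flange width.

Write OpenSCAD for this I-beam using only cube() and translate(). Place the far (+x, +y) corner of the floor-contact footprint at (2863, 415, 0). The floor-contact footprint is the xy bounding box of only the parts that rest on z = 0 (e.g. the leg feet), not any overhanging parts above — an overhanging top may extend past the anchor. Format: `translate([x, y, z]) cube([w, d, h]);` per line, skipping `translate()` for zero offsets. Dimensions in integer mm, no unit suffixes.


translate([306, 137, 0]) cube([2557, 278, 21]);
translate([306, 271, 21]) cube([2557, 10, 540]);
translate([306, 137, 561]) cube([2557, 278, 21]);


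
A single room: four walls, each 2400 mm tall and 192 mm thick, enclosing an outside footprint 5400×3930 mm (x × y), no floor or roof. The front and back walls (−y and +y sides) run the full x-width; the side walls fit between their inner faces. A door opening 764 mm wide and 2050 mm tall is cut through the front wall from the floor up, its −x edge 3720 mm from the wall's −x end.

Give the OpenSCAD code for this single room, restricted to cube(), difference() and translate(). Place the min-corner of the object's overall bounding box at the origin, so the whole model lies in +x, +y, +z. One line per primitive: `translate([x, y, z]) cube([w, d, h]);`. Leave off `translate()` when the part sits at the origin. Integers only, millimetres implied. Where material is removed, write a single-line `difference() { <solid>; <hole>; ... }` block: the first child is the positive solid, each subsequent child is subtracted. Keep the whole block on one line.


difference() { cube([5400, 192, 2400]); translate([3720, 0, 0]) cube([764, 192, 2050]); }
translate([0, 3738, 0]) cube([5400, 192, 2400]);
translate([0, 192, 0]) cube([192, 3546, 2400]);
translate([5208, 192, 0]) cube([192, 3546, 2400]);
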